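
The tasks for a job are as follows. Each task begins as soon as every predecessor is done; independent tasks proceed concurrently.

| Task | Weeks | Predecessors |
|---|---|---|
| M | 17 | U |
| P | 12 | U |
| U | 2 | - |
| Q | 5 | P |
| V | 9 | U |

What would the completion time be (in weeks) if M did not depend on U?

Original critical path: U→M = 2+17 = 19 ⇒ 19 weeks.
Without U→M, M's earliest start moves from 2 to 0.
After: U→P→Q = 2+12+5 = 19 → 19 weeks.

19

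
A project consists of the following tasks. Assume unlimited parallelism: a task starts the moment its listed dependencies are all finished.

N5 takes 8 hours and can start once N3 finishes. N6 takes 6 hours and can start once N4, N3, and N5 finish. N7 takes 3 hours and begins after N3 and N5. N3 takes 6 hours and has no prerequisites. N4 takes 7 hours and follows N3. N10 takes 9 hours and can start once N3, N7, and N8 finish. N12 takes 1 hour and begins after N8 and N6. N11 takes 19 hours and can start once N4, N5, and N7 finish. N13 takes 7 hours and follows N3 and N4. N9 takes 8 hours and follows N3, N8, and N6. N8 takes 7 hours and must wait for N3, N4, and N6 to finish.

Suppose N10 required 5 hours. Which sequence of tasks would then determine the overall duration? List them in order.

The binding path is N3→N5→N6→N8→N10 = 6+8+6+7+9 = 36; finish at 36 hours.
Since N10 is critical, the -4 change carries straight to that chain (now 32 hours).
New critical path: N3→N5→N7→N11 = 6+8+3+19 = 36 ⇒ 36 hours.

N3, N5, N7, N11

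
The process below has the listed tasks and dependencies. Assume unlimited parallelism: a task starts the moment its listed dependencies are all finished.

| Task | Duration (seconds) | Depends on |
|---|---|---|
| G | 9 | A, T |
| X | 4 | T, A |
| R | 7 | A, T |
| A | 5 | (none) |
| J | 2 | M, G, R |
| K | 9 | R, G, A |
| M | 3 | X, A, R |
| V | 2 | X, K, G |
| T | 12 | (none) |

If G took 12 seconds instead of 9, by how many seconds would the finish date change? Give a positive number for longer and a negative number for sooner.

3

Actual critical path: T→G→K→V = 12+9+9+2 = 32 ⇒ 32 seconds.
G lies on that path, so at 12 seconds the path becomes 35 seconds.
The critical path is still T→G→K→V; finish is now 35 seconds.
Change in finish: 35 − 32 = +3 seconds.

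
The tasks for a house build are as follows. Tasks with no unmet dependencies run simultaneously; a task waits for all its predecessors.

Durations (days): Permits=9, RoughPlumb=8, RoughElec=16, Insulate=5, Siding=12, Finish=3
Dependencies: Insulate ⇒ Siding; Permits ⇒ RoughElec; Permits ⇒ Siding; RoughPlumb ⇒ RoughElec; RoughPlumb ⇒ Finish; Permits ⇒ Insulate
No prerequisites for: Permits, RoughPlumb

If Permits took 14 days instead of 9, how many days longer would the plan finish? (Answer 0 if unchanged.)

The binding path is Permits→Insulate→Siding = 9+5+12 = 26; finish at 26 days.
Since Permits is critical, the +5 change carries straight to that chain (now 31 days).
No other chain overtakes it, so the finish is 31 days.
Change in finish: 31 − 26 = +5 days.

5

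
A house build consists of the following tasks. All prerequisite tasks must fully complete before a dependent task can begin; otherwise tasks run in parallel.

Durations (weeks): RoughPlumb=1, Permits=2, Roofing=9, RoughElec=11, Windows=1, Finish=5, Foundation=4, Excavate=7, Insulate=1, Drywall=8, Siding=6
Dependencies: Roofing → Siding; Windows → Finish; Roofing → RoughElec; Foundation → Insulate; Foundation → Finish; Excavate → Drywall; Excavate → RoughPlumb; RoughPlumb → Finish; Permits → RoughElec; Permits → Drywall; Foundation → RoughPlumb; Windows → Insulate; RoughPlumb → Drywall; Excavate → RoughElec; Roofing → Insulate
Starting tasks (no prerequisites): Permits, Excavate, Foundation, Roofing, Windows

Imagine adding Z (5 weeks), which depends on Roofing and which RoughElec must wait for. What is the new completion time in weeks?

Originally the schedule takes 20 weeks.
With Z inserted, RoughElec now waits for max(Excavate, Roofing, Permits, Z).
New critical path: Roofing→Z→RoughElec = 9+5+11 = 25 ⇒ 25 weeks.

25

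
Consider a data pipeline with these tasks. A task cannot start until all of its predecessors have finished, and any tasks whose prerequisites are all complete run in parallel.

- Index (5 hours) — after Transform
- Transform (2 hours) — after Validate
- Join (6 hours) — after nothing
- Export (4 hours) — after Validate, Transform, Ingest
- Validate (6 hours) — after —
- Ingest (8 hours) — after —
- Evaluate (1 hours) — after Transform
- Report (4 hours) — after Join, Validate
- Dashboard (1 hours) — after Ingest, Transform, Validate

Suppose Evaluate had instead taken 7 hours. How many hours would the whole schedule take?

The binding path is Validate→Transform→Index = 6+2+5 = 13; finish at 13 hours.
Evaluate has 4 hours of float (longest path through it is 9).
New critical path: Validate→Transform→Evaluate = 6+2+7 = 15 ⇒ 15 hours.

15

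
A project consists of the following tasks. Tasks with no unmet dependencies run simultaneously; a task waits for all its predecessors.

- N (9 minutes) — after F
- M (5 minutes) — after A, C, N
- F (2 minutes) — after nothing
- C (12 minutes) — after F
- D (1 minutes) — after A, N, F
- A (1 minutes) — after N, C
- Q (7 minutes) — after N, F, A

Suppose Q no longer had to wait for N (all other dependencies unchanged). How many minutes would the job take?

Original critical path: F→C→A→Q = 2+12+1+7 = 22 ⇒ 22 minutes.
Dropping N→Q doesn't change Q's earliest start (15); another predecessor still binds.
The longest chain is now F→C→A→Q = 2+12+1+7 = 22, so the job takes 22 minutes.

22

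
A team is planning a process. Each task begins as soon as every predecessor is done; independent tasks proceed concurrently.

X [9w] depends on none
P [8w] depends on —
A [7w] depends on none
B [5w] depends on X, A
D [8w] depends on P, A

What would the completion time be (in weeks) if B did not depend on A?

16

Original critical path: P→D = 8+8 = 16 ⇒ 16 weeks.
Dropping A→B doesn't change B's earliest start (9); another predecessor still binds.
New critical path: P→D = 8+8 = 16 ⇒ 16 weeks.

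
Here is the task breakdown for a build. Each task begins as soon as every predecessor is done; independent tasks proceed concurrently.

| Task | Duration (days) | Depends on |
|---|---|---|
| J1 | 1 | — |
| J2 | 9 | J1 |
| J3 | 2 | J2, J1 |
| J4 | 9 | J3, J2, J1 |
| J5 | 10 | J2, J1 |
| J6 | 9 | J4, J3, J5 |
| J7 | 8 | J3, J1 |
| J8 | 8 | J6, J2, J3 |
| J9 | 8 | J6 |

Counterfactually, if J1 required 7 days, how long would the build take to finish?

The binding path is J1→J2→J3→J4→J6→J8 = 1+9+2+9+9+8 = 38; finish at 38 days.
J1 is on the critical path; changing it to 7 makes that path 44 days.
No other chain overtakes it, so the finish is 44 days.

44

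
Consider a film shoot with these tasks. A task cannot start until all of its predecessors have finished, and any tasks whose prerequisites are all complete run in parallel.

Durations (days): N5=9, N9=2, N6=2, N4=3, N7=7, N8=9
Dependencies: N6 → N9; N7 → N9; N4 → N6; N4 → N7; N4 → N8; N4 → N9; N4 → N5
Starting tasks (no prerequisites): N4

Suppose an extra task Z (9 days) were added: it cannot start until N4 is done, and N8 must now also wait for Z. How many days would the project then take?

Originally the project takes 12 days.
With Z inserted, N8 now waits for max(N4, Z).
New critical path: N4→Z→N8 = 3+9+9 = 21 ⇒ 21 days.

21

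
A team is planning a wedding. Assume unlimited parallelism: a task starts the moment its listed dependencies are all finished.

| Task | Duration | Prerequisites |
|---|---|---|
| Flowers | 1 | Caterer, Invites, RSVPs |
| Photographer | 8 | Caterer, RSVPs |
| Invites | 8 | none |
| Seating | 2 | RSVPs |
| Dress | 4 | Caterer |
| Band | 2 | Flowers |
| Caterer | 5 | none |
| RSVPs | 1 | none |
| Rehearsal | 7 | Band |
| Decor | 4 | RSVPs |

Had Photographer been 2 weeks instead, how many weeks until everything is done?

18

As given, the longest chain is Invites→Flowers→Band→Rehearsal = 8+1+2+7 = 18, so the finish is 18 weeks.
Photographer has 5 weeks of float (longest path through it is 13).
That remains the longest chain; total 18 weeks.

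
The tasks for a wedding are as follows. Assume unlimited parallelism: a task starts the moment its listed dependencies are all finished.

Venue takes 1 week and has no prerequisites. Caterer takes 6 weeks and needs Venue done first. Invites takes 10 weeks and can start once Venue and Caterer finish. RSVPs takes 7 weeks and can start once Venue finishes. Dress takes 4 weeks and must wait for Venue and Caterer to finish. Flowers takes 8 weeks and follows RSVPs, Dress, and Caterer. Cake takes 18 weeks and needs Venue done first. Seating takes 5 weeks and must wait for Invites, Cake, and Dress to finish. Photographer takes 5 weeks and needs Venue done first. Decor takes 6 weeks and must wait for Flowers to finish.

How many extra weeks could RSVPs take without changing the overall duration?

Critical path: Venue→Caterer→Dress→Flowers→Decor = 1+6+4+8+6 = 25, so the finish is 25 weeks.
RSVPs finishes as early as 8 and must finish by 11.
Slack of RSVPs = 4 − 1 = 3 weeks.

3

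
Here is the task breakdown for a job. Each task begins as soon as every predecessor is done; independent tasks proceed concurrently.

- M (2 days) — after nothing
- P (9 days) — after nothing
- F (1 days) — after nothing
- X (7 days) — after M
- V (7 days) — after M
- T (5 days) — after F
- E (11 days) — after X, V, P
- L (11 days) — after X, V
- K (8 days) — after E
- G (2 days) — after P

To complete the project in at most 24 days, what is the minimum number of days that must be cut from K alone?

4

Current finish: 28 days; target: 24.
K is on every critical path, so each day cut from K cuts the finish by one (this holds down to a finish of 21).
Need 28 − 24 = 4 days off K → K becomes 4 days, finish becomes 24.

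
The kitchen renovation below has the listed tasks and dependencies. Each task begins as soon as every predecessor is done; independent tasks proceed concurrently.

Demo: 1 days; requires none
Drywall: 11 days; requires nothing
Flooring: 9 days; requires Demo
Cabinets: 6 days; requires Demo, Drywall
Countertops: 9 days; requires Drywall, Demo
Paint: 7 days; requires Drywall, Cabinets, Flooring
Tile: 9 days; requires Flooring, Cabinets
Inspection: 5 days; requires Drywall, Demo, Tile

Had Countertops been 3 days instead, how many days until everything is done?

31

As given, the longest chain is Drywall→Cabinets→Tile→Inspection = 11+6+9+5 = 31, so the finish is 31 days.
The longest path through Countertops is only 20 days, so Countertops has float 11.
The critical path is still Drywall→Cabinets→Tile→Inspection; finish is now 31 days.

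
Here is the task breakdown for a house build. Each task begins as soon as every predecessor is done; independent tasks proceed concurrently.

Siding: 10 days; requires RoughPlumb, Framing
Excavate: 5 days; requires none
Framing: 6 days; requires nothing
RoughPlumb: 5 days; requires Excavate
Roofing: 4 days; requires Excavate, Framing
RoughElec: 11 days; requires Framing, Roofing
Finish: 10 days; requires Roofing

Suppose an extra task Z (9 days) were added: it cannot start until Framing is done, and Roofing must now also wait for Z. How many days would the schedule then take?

Originally the schedule takes 21 days.
With Z inserted, Roofing now waits for max(Excavate, Framing, Z).
New critical path: Framing→Z→Roofing→RoughElec = 6+9+4+11 = 30 ⇒ 30 days.

30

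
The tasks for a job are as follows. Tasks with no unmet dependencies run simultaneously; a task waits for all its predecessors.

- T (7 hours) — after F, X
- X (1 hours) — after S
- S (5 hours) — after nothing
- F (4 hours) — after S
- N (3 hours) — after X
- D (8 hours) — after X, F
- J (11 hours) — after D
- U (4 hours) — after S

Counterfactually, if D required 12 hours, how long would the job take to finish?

Baseline: S→F→D→J = 5+4+8+11 = 28 → 28 hours.
Since D is critical, the +4 change carries straight to that chain (now 32 hours).
The critical path is still S→F→D→J; finish is now 32 hours.

32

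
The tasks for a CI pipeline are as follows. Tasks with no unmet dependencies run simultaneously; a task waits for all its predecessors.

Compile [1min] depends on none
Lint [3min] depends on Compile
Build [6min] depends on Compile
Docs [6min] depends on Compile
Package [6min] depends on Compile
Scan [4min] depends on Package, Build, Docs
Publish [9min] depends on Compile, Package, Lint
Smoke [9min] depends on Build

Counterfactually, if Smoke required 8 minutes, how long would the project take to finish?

The binding path is Compile→Build→Smoke = 1+6+9 = 16; finish at 16 minutes.
Since Smoke is critical, the -1 change carries straight to that chain (now 15 minutes).
Now Compile→Package→Publish = 1+6+9 = 16 is longest, so the finish becomes 16 minutes.

16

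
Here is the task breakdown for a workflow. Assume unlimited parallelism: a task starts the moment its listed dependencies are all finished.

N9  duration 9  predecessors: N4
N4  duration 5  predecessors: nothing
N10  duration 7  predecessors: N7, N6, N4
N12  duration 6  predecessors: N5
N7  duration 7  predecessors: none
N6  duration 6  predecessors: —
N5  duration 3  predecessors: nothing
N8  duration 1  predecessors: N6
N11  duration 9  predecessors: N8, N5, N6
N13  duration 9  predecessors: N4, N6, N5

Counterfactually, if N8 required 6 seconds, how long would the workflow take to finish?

As given, the longest chain is N6→N8→N11 = 6+1+9 = 16, so the finish is 16 seconds.
N8 is on the critical path; changing it to 6 makes that path 21 seconds.
That remains the longest chain; total 21 seconds.

21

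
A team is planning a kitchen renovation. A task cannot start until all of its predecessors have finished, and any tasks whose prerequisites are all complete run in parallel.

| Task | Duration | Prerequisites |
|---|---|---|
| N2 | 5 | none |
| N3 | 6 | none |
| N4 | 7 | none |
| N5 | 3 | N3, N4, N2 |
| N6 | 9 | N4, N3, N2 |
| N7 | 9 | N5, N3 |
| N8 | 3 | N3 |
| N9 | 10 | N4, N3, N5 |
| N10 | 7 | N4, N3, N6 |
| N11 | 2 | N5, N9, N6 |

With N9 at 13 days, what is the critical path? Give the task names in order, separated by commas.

The binding path is N4→N6→N10 = 7+9+7 = 23; finish at 23 days.
N9 has 1 day of float (longest path through it is 22).
New critical path: N4→N5→N9→N11 = 7+3+13+2 = 25 ⇒ 25 days.

N4, N5, N9, N11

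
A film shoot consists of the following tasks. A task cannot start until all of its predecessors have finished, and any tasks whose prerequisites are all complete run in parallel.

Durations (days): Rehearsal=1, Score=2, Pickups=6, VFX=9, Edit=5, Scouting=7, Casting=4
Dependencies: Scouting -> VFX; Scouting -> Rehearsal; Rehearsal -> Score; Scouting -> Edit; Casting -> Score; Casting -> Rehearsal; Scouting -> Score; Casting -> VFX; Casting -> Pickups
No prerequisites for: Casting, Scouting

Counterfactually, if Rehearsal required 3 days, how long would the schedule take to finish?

Baseline: Scouting→VFX = 7+9 = 16 → 16 days.
Rehearsal has 6 days of float (longest path through it is 10).
No other chain overtakes it, so the finish is 16 days.

16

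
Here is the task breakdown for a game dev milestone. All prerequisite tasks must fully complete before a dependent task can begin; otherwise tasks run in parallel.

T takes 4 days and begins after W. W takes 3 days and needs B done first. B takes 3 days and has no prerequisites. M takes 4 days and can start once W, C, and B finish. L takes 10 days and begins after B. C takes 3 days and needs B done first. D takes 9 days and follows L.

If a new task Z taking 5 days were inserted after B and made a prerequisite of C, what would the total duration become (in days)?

Originally the job takes 22 days.
With Z inserted, C now waits for max(B, Z).
New critical path: B→L→D = 3+10+9 = 22 ⇒ 22 days.

22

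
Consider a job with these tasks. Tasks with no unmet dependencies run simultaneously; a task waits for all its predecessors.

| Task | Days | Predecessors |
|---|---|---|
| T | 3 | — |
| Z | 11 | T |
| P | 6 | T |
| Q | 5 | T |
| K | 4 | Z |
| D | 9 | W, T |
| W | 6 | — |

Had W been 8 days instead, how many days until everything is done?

18

Actual critical path: T→Z→K = 3+11+4 = 18 ⇒ 18 days.
The longest path through W is only 15 days, so W has float 3.
No other chain overtakes it, so the finish is 18 days.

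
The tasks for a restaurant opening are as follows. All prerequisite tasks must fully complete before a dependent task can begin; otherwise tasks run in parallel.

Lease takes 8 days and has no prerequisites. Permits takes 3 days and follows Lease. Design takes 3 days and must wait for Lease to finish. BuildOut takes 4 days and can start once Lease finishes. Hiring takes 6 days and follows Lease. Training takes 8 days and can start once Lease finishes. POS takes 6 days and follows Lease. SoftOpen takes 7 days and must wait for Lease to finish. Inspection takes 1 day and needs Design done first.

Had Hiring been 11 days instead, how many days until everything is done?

19

Baseline: Lease→Training = 8+8 = 16 → 16 days.
The longest path through Hiring is only 14 days, so Hiring has float 2.
The binding chain switches to Lease→Hiring = 8+11 = 19; finish 19 days.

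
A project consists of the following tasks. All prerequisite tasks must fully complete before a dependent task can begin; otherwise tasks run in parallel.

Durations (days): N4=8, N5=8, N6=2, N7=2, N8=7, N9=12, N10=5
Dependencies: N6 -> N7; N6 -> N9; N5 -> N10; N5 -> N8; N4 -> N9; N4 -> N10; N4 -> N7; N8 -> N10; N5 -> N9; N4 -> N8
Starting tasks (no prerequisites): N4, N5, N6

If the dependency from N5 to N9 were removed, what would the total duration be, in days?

Original critical path: N4→N8→N10 = 8+7+5 = 20 ⇒ 20 days.
Dropping N5→N9 doesn't change N9's earliest start (8); another predecessor still binds.
New critical path: N4→N8→N10 = 8+7+5 = 20 ⇒ 20 days.

20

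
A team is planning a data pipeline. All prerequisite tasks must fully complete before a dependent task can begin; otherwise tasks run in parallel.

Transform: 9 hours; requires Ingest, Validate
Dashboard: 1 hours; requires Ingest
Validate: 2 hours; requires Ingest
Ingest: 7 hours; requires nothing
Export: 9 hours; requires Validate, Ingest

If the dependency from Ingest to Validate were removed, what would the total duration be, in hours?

Original critical path: Ingest→Validate→Transform = 7+2+9 = 18 ⇒ 18 hours.
Without Ingest→Validate, Validate's earliest start moves from 7 to 0.
New critical path: Ingest→Transform = 7+9 = 16 ⇒ 16 hours.

16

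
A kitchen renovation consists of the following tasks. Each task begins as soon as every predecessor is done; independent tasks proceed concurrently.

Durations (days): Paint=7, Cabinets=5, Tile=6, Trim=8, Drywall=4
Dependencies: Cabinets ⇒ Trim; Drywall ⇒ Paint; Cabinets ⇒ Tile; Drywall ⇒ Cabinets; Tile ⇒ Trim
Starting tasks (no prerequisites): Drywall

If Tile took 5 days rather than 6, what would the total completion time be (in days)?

Actual critical path: Drywall→Cabinets→Tile→Trim = 4+5+6+8 = 23 ⇒ 23 days.
Tile lies on that path, so at 5 days the path becomes 22 days.
The critical path is still Drywall→Cabinets→Tile→Trim; finish is now 22 days.

22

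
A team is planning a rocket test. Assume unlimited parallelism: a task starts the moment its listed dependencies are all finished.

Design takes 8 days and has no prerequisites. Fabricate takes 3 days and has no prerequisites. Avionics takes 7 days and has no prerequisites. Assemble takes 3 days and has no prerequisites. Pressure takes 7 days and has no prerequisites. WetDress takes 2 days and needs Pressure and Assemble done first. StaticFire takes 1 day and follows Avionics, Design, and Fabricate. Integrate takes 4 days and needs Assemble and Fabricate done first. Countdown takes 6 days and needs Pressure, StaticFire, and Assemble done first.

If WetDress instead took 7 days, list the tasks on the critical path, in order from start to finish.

Critical path before the change: Design→StaticFire→Countdown = 8+1+6 = 15 giving 15 days.
The longest path through WetDress is only 9 days, so WetDress has float 6.
No other chain overtakes it, so the finish is 15 days.

Design, StaticFire, Countdown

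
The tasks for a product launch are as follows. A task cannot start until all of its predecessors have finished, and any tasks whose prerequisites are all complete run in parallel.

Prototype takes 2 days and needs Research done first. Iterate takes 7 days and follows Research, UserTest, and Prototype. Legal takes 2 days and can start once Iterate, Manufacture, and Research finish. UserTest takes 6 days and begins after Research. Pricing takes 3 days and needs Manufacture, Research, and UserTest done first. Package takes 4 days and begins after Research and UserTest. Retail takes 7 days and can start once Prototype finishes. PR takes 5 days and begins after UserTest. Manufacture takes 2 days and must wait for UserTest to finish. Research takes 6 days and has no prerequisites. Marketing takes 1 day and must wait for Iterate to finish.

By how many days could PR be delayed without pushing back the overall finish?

Research→UserTest→Iterate→Legal = 6+6+7+2 = 21 sets the makespan at 21 days.
Longest path through PR: 17 days (earliest finish 17, latest finish 21).
Float = 21 − 17 = 4.

4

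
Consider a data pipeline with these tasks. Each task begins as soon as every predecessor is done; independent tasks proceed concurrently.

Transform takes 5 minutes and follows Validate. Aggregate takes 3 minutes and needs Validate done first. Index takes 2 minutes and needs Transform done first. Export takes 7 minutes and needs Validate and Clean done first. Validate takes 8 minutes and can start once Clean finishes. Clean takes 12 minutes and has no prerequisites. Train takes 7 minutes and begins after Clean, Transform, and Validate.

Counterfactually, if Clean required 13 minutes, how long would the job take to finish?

Critical path before the change: Clean→Validate→Transform→Train = 12+8+5+7 = 32 giving 32 minutes.
Since Clean is critical, the +1 change carries straight to that chain (now 33 minutes).
That remains the longest chain; total 33 minutes.

33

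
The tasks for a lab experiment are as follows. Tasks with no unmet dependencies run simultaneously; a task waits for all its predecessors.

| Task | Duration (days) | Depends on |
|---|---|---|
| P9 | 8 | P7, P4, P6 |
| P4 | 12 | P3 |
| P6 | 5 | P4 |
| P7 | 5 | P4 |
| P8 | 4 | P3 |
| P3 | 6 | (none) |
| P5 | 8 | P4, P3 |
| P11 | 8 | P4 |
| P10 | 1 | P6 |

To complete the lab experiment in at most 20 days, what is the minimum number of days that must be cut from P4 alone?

11

Current finish: 31 days; target: 20.
P4 is on every critical path, so each day cut from P4 cuts the finish by one (this holds down to a finish of 20).
Need 31 − 20 = 11 days off P4 → P4 becomes 1 day, finish becomes 20.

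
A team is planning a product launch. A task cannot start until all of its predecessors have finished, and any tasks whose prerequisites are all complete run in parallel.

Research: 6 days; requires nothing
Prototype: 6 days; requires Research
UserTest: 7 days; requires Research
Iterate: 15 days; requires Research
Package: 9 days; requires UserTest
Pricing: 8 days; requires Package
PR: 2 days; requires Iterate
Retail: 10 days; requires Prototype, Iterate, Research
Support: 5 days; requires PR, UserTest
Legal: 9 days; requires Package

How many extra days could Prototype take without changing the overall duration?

Research→UserTest→Package→Legal = 6+7+9+9 = 31 sets the makespan at 31 days.
Prototype finishes as early as 12 and must finish by 21.
Slack of Prototype = 15 − 6 = 9 days.

9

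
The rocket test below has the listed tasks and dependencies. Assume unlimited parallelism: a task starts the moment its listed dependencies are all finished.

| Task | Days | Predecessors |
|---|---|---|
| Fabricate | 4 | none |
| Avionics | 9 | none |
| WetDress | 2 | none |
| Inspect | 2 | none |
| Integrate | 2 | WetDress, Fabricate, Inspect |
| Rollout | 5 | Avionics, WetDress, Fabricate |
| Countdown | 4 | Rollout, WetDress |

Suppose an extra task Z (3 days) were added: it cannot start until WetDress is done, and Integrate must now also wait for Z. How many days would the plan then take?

Originally the plan takes 18 days.
With Z inserted, Integrate now waits for max(WetDress, Fabricate, Inspect, Z).
New critical path: Avionics→Rollout→Countdown = 9+5+4 = 18 ⇒ 18 days.

18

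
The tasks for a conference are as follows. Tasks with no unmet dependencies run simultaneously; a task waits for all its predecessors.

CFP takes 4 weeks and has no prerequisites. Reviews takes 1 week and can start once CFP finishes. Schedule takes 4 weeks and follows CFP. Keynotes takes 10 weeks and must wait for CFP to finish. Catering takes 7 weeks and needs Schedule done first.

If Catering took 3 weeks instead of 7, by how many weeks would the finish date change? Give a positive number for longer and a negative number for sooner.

The binding path is CFP→Schedule→Catering = 4+4+7 = 15; finish at 15 weeks.
Since Catering is critical, the -4 change carries straight to that chain (now 11 weeks).
The binding chain switches to CFP→Keynotes = 4+10 = 14; finish 14 weeks.
Change in finish: 14 − 15 = -1 weeks.

-1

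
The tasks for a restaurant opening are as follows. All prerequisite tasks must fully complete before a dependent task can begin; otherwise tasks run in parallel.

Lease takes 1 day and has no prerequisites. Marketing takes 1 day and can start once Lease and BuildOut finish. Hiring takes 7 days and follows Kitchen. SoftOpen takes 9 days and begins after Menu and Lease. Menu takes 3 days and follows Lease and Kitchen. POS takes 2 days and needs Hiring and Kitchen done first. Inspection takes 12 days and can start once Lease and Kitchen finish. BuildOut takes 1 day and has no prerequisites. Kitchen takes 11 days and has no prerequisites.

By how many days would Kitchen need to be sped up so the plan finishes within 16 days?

Current finish: 23 days; target: 16.
Kitchen is on every critical path, so each day cut from Kitchen cuts the finish by one (this holds down to a finish of 13).
Need 23 − 16 = 7 days off Kitchen → Kitchen becomes 4 days, finish becomes 16.

7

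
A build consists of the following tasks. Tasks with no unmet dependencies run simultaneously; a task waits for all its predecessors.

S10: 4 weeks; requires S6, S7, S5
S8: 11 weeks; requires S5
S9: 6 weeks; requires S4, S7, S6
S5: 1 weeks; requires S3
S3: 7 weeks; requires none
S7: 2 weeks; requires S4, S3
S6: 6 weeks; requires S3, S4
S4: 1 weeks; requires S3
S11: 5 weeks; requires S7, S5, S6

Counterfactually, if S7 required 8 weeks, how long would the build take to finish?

22

Critical path before the change: S3→S4→S6→S9 = 7+1+6+6 = 20 giving 20 weeks.
The longest path through S7 is only 16 weeks, so S7 has float 4.
The binding chain switches to S3→S4→S7→S9 = 7+1+8+6 = 22; finish 22 weeks.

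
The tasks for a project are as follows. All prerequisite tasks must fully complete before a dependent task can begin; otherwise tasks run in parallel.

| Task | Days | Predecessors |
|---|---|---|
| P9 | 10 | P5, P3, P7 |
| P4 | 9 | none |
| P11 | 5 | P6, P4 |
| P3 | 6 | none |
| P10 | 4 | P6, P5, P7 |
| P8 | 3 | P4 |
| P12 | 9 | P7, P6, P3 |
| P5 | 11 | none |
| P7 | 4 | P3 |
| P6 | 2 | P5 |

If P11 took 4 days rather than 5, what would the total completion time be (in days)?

22

Critical path before the change: P5→P6→P12 = 11+2+9 = 22 giving 22 days.
The longest path through P11 is only 18 days, so P11 has float 4.
The critical path is still P5→P6→P12; finish is now 22 days.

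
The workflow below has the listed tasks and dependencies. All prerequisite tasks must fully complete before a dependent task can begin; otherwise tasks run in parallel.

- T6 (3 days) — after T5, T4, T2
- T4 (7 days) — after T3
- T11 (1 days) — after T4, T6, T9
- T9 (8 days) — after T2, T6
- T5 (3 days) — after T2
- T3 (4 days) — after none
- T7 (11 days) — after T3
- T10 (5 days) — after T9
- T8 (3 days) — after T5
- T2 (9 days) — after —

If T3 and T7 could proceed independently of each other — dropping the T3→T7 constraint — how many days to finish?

28

With the dependency in place, T2→T5→T6→T9→T10 = 9+3+3+8+5 = 28 sets the finish at 28 days.
Without T3→T7, T7's earliest start moves from 4 to 0.
After: T2→T5→T6→T9→T10 = 9+3+3+8+5 = 28 → 28 days.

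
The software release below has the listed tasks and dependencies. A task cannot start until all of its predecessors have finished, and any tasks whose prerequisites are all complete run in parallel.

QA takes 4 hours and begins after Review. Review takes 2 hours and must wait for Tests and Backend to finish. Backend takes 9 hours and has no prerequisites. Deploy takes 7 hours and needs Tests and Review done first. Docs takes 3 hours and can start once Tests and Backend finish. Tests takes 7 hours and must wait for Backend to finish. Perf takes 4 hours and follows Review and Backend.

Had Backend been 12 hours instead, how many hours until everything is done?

The binding path is Backend→Tests→Review→Deploy = 9+7+2+7 = 25; finish at 25 hours.
Backend is on the critical path; changing it to 12 makes that path 28 hours.
The critical path is still Backend→Tests→Review→Deploy; finish is now 28 hours.

28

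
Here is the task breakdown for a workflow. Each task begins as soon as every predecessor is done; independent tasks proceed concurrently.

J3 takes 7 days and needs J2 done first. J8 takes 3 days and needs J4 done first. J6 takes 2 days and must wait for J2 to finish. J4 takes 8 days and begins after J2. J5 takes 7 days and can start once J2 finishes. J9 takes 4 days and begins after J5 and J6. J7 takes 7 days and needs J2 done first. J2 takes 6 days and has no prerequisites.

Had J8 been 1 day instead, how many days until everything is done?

17

Actual critical path: J2→J4→J8 = 6+8+3 = 17 ⇒ 17 days.
J8 is on the critical path; changing it to 1 makes that path 15 days.
New critical path: J2→J5→J9 = 6+7+4 = 17 ⇒ 17 days.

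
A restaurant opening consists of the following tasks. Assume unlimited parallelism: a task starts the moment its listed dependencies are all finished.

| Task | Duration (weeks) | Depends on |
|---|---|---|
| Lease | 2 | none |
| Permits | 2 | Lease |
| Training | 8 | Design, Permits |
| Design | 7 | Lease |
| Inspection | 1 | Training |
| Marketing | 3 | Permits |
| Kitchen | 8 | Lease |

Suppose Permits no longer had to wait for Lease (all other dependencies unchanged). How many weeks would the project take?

Original critical path: Lease→Design→Training→Inspection = 2+7+8+1 = 18 ⇒ 18 weeks.
Without Lease→Permits, Permits's earliest start moves from 2 to 0.
The longest chain is now Lease→Design→Training→Inspection = 2+7+8+1 = 18, so the project takes 18 weeks.

18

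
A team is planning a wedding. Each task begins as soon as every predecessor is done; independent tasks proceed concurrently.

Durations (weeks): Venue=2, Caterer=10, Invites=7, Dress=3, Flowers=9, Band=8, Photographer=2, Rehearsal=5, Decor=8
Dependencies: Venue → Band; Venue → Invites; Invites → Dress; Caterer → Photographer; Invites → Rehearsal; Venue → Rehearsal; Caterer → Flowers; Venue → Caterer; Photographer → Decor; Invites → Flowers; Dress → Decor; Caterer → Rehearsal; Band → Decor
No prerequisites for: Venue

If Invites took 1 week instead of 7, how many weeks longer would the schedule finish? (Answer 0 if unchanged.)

0

Critical path before the change: Venue→Caterer→Photographer→Decor = 2+10+2+8 = 22 giving 22 weeks.
Invites has 2 weeks of float (longest path through it is 20).
The critical path is still Venue→Caterer→Photographer→Decor; finish is now 22 weeks.
Change in finish: 22 − 22 = +0 weeks.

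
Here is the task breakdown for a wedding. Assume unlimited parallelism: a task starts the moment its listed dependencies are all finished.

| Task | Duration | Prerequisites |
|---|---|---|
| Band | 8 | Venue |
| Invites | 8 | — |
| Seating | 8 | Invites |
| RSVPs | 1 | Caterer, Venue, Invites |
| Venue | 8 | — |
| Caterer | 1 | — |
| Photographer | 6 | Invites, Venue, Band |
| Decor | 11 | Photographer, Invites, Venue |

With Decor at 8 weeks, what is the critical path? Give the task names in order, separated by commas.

Venue, Band, Photographer, Decor

Critical path before the change: Venue→Band→Photographer→Decor = 8+8+6+11 = 33 giving 33 weeks.
Decor lies on that path, so at 8 weeks the path becomes 30 weeks.
No other chain overtakes it, so the finish is 30 weeks.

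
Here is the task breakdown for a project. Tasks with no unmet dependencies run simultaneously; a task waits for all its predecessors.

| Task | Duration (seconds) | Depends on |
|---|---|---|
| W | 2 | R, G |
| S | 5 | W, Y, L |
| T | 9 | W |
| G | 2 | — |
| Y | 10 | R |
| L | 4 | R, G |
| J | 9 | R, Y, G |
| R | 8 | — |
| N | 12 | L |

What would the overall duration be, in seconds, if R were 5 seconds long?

24

Baseline: R→Y→J = 8+10+9 = 27 → 27 seconds.
R lies on that path, so at 5 seconds the path becomes 24 seconds.
That remains the longest chain; total 24 seconds.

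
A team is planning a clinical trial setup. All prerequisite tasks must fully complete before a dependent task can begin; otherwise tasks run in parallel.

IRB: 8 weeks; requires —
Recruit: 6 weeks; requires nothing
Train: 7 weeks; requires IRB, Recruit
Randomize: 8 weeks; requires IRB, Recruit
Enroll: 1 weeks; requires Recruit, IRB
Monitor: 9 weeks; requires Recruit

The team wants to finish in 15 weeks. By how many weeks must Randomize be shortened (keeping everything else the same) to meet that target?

1

Current finish: 16 weeks; target: 15.
Randomize is on every critical path, so each week cut from Randomize cuts the finish by one (this holds down to a finish of 15).
Need 16 − 15 = 1 week off Randomize → Randomize becomes 7 weeks, finish becomes 15.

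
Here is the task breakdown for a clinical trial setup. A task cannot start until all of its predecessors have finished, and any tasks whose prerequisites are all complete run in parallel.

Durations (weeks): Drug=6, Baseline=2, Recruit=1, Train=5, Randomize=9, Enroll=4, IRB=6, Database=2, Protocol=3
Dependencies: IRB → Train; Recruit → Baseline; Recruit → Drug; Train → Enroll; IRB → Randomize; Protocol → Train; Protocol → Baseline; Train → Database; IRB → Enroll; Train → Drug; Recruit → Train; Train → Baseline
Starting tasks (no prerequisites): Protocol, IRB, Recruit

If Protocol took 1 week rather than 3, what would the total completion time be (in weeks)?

17

Actual critical path: IRB→Train→Drug = 6+5+6 = 17 ⇒ 17 weeks.
The longest path through Protocol is only 14 weeks, so Protocol has float 3.
That remains the longest chain; total 17 weeks.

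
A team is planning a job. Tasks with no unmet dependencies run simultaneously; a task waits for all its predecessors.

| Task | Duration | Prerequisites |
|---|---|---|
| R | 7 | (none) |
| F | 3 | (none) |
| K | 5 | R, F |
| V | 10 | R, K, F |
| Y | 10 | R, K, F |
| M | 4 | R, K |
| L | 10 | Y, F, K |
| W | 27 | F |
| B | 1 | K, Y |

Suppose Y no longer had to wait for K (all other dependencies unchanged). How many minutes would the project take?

Before: longest chain R→K→Y→L = 7+5+10+10 = 32, finish 32.
Without K→Y, Y's earliest start moves from 12 to 7.
The longest chain is now F→W = 3+27 = 30, so the project takes 30 minutes.

30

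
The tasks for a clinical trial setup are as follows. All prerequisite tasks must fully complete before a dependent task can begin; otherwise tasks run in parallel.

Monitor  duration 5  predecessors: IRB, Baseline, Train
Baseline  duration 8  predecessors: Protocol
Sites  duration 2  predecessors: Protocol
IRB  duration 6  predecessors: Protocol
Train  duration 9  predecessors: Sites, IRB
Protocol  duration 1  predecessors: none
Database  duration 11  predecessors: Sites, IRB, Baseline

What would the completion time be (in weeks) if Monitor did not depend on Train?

20

Before: longest chain Protocol→IRB→Train→Monitor = 1+6+9+5 = 21, finish 21.
Without Train→Monitor, Monitor's earliest start moves from 16 to 9.
The longest chain is now Protocol→Baseline→Database = 1+8+11 = 20, so the plan takes 20 weeks.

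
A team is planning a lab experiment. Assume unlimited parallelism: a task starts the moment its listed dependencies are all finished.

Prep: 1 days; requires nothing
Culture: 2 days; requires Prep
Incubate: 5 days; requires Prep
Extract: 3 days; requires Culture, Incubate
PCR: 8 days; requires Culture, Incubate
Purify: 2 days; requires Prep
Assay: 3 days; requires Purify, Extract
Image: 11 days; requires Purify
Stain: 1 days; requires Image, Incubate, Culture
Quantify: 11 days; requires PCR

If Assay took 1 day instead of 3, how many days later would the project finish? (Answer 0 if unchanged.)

As given, the longest chain is Prep→Incubate→PCR→Quantify = 1+5+8+11 = 25, so the finish is 25 days.
The longest path through Assay is only 12 days, so Assay has float 13.
That remains the longest chain; total 25 days.
Change in finish: 25 − 25 = +0 days.

0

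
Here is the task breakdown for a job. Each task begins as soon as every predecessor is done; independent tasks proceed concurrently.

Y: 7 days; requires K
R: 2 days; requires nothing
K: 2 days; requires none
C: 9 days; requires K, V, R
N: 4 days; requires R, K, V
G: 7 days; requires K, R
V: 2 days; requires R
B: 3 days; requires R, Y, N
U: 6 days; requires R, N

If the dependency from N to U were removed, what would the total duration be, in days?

With the dependency in place, R→V→N→U = 2+2+4+6 = 14 sets the finish at 14 days.
Without N→U, U's earliest start moves from 8 to 2.
New critical path: R→V→C = 2+2+9 = 13 ⇒ 13 days.

13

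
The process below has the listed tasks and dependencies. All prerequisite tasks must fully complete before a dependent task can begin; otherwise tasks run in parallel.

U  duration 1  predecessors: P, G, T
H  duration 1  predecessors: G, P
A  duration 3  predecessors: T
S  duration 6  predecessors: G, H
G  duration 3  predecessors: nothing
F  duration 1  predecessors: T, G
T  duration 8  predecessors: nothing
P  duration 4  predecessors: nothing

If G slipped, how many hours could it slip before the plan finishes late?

1

P→H→S = 4+1+6 = 11 sets the makespan at 11 hours.
Longest path through G: 10 hours (earliest finish 3, latest finish 4).
So G can slip 4 − 3 = 1 hour.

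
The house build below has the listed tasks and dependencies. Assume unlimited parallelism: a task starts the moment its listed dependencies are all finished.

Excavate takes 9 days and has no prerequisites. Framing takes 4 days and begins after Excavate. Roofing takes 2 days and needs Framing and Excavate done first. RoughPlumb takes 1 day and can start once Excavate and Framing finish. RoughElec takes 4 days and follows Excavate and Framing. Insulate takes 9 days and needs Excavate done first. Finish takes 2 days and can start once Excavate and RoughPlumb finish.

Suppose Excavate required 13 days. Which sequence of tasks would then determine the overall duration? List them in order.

Excavate, Insulate

As given, the longest chain is Excavate→Insulate = 9+9 = 18, so the finish is 18 days.
Excavate lies on that path, so at 13 days the path becomes 22 days.
No other chain overtakes it, so the finish is 22 days.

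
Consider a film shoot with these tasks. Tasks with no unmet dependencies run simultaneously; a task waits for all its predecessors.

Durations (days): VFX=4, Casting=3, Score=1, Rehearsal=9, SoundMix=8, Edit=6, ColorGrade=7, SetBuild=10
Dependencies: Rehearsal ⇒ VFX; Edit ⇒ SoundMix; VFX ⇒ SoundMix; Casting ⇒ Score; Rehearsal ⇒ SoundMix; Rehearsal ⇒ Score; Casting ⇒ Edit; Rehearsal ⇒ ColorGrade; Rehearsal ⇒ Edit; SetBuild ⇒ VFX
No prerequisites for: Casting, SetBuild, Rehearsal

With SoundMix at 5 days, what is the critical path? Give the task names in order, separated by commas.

Rehearsal, Edit, SoundMix

Critical path before the change: Rehearsal→Edit→SoundMix = 9+6+8 = 23 giving 23 days.
SoundMix lies on that path, so at 5 days the path becomes 20 days.
The critical path is still Rehearsal→Edit→SoundMix; finish is now 20 days.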